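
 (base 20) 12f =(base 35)D0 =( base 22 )KF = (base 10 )455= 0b111000111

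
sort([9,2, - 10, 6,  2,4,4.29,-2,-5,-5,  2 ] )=[ - 10, - 5, - 5, - 2, 2, 2,2, 4,4.29,6,9 ] 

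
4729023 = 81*58383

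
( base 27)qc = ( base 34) L0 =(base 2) 1011001010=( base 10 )714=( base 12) 4B6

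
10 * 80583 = 805830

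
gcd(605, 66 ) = 11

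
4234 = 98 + 4136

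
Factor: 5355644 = 2^2*7^1*19^1*10067^1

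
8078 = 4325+3753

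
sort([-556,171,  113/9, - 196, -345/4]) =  [  -  556, - 196, - 345/4,113/9,171]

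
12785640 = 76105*168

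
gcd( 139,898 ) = 1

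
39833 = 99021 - 59188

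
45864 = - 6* ( - 7644 )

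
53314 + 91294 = 144608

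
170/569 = 170/569 = 0.30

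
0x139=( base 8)471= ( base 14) 185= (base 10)313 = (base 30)ad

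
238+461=699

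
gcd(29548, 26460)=4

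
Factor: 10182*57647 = 2^1*3^1 *17^1 * 1697^1 * 3391^1 = 586961754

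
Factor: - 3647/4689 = - 3^( - 2)*7^1 = - 7/9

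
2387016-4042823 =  - 1655807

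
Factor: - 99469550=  - 2^1*5^2*17^1 * 117023^1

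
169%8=1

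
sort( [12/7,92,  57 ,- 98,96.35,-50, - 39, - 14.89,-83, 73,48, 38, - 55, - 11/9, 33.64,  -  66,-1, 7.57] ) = [ - 98,-83, - 66, - 55, - 50,-39, - 14.89, - 11/9,-1,12/7, 7.57,33.64,  38,48,57, 73, 92, 96.35]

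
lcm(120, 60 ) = 120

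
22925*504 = 11554200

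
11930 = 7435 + 4495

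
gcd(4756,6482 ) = 2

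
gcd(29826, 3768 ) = 6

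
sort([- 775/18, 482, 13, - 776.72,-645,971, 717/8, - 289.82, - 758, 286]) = [ - 776.72, - 758, -645, - 289.82,  -  775/18,13, 717/8,286, 482,971 ]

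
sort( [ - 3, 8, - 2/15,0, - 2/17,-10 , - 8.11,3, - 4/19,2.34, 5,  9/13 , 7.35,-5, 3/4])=[ - 10, - 8.11,-5, - 3, - 4/19, - 2/15, - 2/17, 0, 9/13, 3/4, 2.34, 3, 5, 7.35,8 ]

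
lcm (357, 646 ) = 13566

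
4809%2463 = 2346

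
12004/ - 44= - 3001/11 = - 272.82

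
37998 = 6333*6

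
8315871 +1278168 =9594039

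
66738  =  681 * 98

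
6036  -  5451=585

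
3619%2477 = 1142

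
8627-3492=5135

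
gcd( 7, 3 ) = 1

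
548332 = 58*9454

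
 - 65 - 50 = -115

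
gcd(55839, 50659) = 7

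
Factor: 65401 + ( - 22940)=42461^1 = 42461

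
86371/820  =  105 + 271/820 = 105.33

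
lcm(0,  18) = 0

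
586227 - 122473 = 463754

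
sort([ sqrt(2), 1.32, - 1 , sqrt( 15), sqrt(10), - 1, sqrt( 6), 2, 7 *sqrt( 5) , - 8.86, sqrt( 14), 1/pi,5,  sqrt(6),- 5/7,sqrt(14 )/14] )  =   [ - 8.86, - 1, - 1, - 5/7,sqrt(14) /14,1/pi, 1.32, sqrt(2 ),2, sqrt(6), sqrt(6), sqrt( 10), sqrt ( 14), sqrt(15),5, 7*sqrt( 5 )] 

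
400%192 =16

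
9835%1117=899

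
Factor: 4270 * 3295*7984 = 112332085600 =2^5* 5^2 * 7^1*61^1*499^1 * 659^1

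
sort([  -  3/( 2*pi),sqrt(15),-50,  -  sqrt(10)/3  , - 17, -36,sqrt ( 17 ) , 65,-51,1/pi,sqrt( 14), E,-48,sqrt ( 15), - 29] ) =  [ - 51 , - 50, - 48,  -  36,-29, -17,-sqrt ( 10)/3, - 3/ ( 2*pi), 1/pi,E, sqrt ( 14), sqrt( 15),  sqrt (15 ), sqrt ( 17), 65]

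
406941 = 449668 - 42727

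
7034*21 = 147714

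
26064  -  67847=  - 41783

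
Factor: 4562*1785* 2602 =2^2*3^1 * 5^1* 7^1*17^1*1301^1*2281^1  =  21188528340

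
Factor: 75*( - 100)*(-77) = 2^2*3^1 * 5^4*7^1*11^1 = 577500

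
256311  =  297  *863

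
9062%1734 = 392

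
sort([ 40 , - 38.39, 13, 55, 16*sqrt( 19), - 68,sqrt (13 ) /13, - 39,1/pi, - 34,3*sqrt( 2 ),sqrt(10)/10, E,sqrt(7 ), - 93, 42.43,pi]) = [ - 93, - 68,-39, - 38.39, - 34,sqrt( 13 )/13,sqrt(10 )/10, 1/pi,sqrt(7), E,pi,3*sqrt( 2 ),13, 40, 42.43,55 , 16*sqrt(19)]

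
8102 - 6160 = 1942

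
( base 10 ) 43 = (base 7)61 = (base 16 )2B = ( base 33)1A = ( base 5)133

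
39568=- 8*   ( - 4946)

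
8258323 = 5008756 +3249567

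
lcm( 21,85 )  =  1785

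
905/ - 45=  -  181/9 = - 20.11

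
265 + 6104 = 6369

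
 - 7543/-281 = 26+237/281 = 26.84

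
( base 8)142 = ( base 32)32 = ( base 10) 98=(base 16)62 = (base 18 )58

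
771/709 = 1 + 62/709 = 1.09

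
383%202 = 181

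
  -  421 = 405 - 826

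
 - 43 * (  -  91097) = 3917171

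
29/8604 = 29/8604 = 0.00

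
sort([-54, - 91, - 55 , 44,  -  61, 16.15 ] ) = [ - 91,-61,- 55,  -  54,16.15,  44 ]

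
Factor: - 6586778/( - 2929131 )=2^1*3^(  -  2 )*11^1 *157^1*1907^1*325459^( - 1 ) 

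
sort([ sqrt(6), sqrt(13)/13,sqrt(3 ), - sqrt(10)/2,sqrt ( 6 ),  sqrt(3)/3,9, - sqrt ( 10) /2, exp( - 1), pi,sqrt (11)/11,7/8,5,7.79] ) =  [-sqrt ( 10 ) /2 , - sqrt(10 ) /2, sqrt(13 )/13,sqrt(11 )/11, exp(  -  1), sqrt( 3)/3,7/8,  sqrt(3 ),sqrt ( 6),sqrt(6 ), pi, 5, 7.79,9]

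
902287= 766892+135395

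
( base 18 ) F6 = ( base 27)a6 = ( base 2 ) 100010100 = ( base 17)g4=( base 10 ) 276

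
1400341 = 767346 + 632995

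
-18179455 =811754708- 829934163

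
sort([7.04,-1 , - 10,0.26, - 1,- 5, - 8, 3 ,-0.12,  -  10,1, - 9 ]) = [ - 10,-10, - 9 , - 8, - 5, - 1, - 1,-0.12,0.26, 1, 3,  7.04 ]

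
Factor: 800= 2^5*5^2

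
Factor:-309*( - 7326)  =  2^1 * 3^3*11^1*37^1*103^1= 2263734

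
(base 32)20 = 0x40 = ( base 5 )224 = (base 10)64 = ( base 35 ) 1T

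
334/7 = 47 +5/7 = 47.71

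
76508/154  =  38254/77  =  496.81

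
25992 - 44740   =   - 18748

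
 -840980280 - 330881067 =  - 1171861347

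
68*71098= 4834664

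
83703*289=24190167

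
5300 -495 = 4805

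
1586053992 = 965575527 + 620478465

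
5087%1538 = 473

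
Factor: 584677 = 584677^1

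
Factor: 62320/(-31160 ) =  - 2^1=- 2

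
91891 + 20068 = 111959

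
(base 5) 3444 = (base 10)499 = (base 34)en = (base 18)19D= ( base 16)1f3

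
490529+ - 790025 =-299496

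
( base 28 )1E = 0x2a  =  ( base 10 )42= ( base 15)2C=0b101010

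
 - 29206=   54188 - 83394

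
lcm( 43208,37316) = 820952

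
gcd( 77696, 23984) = 16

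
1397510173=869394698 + 528115475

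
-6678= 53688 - 60366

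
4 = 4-0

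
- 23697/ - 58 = 23697/58  =  408.57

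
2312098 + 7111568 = 9423666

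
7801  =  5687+2114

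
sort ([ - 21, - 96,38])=[ - 96 , -21,38] 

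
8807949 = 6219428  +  2588521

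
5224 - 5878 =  - 654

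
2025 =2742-717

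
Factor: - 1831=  - 1831^1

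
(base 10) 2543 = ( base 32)2ff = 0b100111101111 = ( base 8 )4757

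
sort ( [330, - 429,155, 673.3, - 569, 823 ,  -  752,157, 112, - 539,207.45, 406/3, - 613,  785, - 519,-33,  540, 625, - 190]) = [  -  752, - 613,-569, - 539, - 519, - 429, - 190, -33,112,  406/3 , 155,157 , 207.45, 330,540,625,673.3,785,  823 ] 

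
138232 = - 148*( - 934)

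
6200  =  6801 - 601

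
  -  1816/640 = -3 + 13/80 = - 2.84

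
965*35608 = 34361720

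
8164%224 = 100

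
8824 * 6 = 52944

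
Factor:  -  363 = -3^1*11^2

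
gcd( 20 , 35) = 5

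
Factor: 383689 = 43^1*8923^1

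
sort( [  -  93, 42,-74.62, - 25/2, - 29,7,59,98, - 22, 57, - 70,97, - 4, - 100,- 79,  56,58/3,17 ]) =[ - 100, - 93, - 79, - 74.62, - 70,- 29, - 22,-25/2, - 4 , 7, 17, 58/3, 42,56, 57, 59, 97, 98 ] 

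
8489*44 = 373516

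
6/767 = 6/767 = 0.01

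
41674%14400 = 12874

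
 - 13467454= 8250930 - 21718384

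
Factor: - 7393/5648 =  - 2^( - 4 )*353^(  -  1)*7393^1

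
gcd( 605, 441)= 1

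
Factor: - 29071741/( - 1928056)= 2^( - 3 )*13^ (-1) * 43^1*283^1*2389^1*18539^(  -  1)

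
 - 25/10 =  - 3 + 1/2 = - 2.50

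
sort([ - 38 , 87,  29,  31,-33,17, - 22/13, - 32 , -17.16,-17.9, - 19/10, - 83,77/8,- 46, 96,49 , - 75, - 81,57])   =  [ - 83,-81, - 75, - 46, - 38, - 33, - 32, - 17.9 , - 17.16 , - 19/10, - 22/13,77/8,17,29, 31,49, 57, 87, 96 ]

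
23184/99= 2576/11 = 234.18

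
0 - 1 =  - 1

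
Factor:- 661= -661^1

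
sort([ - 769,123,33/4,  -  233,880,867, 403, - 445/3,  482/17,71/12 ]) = [ - 769, - 233, - 445/3,71/12,33/4 , 482/17,123, 403,867,880 ]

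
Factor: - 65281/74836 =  - 2^( - 2)*53^( - 1 )*97^1*353^ ( - 1)*673^1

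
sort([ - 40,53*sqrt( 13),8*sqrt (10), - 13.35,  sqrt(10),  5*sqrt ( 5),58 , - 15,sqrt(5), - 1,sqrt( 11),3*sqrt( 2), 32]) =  [-40,-15, - 13.35, - 1,sqrt(5), sqrt(10 ), sqrt( 11 ),3*sqrt( 2 ),5 * sqrt( 5),8 * sqrt( 10 ), 32,58 , 53*sqrt( 13)]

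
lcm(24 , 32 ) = 96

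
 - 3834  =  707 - 4541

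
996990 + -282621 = 714369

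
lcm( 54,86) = 2322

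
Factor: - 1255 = -5^1*251^1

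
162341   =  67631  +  94710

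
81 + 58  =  139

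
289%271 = 18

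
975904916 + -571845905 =404059011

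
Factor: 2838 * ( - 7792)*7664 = -2^9*3^1*11^1*43^1 * 479^1 * 487^1 = -  169479366144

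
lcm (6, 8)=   24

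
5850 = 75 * 78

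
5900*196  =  1156400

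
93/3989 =93/3989 = 0.02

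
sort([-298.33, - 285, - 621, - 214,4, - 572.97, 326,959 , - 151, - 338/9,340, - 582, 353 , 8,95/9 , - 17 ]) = [ - 621,  -  582,  -  572.97,  -  298.33, - 285, - 214, - 151, - 338/9, - 17,4,8 , 95/9,326,340,353, 959 ]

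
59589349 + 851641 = 60440990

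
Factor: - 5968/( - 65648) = 1/11 = 11^( - 1)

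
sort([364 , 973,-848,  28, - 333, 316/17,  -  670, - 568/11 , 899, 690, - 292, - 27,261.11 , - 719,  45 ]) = [ - 848 , - 719, - 670, - 333, - 292, - 568/11,-27,316/17,28,45,  261.11,364 , 690, 899,973 ]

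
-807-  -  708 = -99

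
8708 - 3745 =4963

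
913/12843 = 913/12843 = 0.07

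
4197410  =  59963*70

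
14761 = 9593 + 5168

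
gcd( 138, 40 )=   2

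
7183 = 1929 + 5254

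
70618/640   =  110 + 109/320= 110.34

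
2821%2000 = 821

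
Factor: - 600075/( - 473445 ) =3^( - 1)*5^1*127^1*167^( - 1) = 635/501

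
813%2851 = 813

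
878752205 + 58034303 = 936786508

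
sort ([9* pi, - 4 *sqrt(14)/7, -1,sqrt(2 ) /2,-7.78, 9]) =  [ -7.78, - 4 *sqrt(14)/7,  -  1 , sqrt(2 ) /2,9 , 9*pi ] 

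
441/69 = 6+9/23 = 6.39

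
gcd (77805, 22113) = 819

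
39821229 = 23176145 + 16645084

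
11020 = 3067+7953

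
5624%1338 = 272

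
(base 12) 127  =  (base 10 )175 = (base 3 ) 20111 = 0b10101111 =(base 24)77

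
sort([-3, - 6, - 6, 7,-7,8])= [ - 7, - 6, - 6, - 3,7,  8 ] 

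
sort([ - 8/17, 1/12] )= [ - 8/17 , 1/12 ]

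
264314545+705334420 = 969648965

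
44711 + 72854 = 117565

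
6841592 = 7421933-580341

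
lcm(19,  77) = 1463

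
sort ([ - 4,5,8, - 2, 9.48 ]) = [  -  4,-2,5, 8, 9.48 ] 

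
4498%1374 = 376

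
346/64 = 5 + 13/32 = 5.41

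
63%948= 63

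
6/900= 1/150 = 0.01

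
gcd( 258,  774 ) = 258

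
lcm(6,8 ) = 24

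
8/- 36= - 2/9 = -  0.22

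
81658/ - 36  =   - 2269 + 13/18 = - 2268.28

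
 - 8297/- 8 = 8297/8 =1037.12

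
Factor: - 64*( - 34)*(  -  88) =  -191488 = - 2^10*11^1*17^1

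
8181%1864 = 725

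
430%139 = 13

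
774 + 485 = 1259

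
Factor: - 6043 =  - 6043^1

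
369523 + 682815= 1052338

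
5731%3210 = 2521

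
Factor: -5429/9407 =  -23^( - 1 )*61^1*89^1*409^( - 1) 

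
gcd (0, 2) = 2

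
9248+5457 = 14705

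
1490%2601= 1490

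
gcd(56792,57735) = 1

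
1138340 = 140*8131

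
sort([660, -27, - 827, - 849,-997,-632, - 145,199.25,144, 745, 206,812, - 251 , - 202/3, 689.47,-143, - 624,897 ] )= [ -997,-849,-827, - 632, - 624,-251, - 145, - 143,- 202/3,  -  27,144,199.25,206,  660,689.47,745,812,897 ] 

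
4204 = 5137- 933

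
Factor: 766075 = 5^2*30643^1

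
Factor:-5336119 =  - 5336119^1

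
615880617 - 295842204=320038413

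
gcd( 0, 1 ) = 1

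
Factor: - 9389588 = -2^2*13^1*180569^1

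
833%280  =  273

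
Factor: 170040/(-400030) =-156/367 = - 2^2 * 3^1*13^1 * 367^(- 1)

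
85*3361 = 285685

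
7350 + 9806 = 17156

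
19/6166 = 19/6166  =  0.00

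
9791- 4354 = 5437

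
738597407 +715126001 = 1453723408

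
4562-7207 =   -  2645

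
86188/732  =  117 + 136/183=117.74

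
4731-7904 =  - 3173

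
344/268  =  1  +  19/67= 1.28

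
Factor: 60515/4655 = 13 = 13^1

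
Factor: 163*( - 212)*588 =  - 20318928 = - 2^4*3^1*7^2*53^1*163^1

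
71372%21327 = 7391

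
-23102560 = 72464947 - 95567507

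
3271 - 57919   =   - 54648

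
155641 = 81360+74281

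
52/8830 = 26/4415 = 0.01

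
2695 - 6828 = -4133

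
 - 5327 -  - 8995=3668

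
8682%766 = 256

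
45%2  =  1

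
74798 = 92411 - 17613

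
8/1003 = 8/1003 = 0.01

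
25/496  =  25/496 = 0.05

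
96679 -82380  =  14299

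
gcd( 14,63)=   7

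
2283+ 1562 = 3845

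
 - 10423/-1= 10423 + 0/1 = 10423.00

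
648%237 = 174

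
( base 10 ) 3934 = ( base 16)f5e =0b111101011110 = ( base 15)1274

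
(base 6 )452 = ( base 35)51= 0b10110000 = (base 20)8g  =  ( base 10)176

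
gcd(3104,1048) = 8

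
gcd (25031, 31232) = 1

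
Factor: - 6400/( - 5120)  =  2^( - 2 )*5^1= 5/4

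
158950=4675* 34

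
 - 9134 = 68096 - 77230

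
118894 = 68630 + 50264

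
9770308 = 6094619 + 3675689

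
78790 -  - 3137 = 81927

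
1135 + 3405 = 4540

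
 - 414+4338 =3924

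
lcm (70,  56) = 280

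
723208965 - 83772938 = 639436027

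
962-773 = 189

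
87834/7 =87834/7 = 12547.71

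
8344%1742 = 1376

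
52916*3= 158748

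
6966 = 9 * 774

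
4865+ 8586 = 13451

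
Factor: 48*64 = 3072 = 2^10*3^1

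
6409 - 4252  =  2157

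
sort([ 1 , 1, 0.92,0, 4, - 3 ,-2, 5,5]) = [-3, - 2 , 0, 0.92,1, 1,4,5  ,  5]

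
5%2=1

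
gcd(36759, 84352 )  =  1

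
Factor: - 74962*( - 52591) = 2^1 * 7^1*11^1 * 37^1*683^1*1013^1 = 3942326542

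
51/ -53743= - 51/53743  =  - 0.00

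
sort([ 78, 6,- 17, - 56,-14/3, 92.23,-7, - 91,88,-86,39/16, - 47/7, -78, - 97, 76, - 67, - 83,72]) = [-97, - 91 , - 86,  -  83, - 78 , - 67,- 56,- 17,-7, - 47/7,- 14/3 , 39/16, 6,72, 76,78,88, 92.23]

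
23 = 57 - 34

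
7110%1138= 282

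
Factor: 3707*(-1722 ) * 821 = - 2^1*3^1* 7^1*11^1 * 41^1*337^1*821^1 = - 5240815734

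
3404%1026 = 326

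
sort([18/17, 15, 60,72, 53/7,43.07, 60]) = [ 18/17, 53/7, 15,43.07,60,60,  72 ]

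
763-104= 659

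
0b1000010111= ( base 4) 20113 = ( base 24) m7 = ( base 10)535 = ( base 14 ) 2A3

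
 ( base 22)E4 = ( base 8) 470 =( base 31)A2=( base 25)cc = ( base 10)312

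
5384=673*8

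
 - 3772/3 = -1258 + 2/3=- 1257.33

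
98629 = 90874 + 7755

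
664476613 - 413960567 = 250516046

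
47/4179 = 47/4179 = 0.01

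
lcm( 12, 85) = 1020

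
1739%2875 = 1739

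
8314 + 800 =9114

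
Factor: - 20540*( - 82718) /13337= 1699027720/13337= 2^3*5^1*13^1*59^1*79^1* 701^1 * 13337^( - 1 ) 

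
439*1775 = 779225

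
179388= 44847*4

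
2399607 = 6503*369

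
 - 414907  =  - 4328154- - 3913247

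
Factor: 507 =3^1 * 13^2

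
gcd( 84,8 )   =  4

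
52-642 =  - 590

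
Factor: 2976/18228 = 8/49 = 2^3*7^( -2 )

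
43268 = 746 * 58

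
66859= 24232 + 42627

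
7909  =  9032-1123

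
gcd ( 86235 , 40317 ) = 3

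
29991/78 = 769/2 = 384.50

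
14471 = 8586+5885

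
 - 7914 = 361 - 8275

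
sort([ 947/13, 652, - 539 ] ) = [ - 539, 947/13, 652 ]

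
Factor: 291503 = 291503^1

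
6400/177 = 36 + 28/177 = 36.16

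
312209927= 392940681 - 80730754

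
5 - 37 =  - 32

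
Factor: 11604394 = 2^1*41^1 * 47^1*3011^1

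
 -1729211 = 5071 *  ( - 341 ) 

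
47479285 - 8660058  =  38819227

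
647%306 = 35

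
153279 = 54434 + 98845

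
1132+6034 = 7166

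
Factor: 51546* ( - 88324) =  - 4552748904 = - 2^3 * 3^1*11^2 * 71^2*311^1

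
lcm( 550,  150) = 1650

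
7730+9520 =17250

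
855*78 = 66690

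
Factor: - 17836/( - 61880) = 49/170 = 2^( - 1)*5^(  -  1 )*7^2*17^(-1 )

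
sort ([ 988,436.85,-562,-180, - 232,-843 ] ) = [-843,-562,  -  232, - 180, 436.85,988]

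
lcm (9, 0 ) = 0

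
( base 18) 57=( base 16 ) 61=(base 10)97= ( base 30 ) 37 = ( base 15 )67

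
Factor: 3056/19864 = 2/13 = 2^1*13^( - 1 ) 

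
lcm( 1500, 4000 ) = 12000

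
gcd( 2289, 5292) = 21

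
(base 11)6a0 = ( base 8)1504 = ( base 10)836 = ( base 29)so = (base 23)1d8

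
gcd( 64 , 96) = 32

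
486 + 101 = 587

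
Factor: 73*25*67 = 5^2* 67^1*73^1 = 122275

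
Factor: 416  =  2^5*13^1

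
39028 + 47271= 86299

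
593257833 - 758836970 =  - 165579137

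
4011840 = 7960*504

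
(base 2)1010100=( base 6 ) 220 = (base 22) 3i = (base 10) 84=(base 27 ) 33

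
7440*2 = 14880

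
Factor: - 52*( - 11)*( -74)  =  -2^3*11^1*13^1 * 37^1  =  - 42328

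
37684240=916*41140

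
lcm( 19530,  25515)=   1581930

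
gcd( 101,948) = 1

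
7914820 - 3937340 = 3977480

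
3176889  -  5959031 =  - 2782142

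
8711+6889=15600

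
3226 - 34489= - 31263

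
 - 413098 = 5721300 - 6134398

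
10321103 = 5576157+4744946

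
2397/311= 2397/311 = 7.71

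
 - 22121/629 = -36 + 523/629 = -  35.17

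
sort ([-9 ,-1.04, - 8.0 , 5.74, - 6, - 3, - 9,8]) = [ - 9, - 9, - 8.0, - 6, - 3, - 1.04,  5.74, 8]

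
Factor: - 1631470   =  -2^1*5^1 * 163147^1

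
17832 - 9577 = 8255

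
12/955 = 12/955 = 0.01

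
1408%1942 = 1408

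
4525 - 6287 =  - 1762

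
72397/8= 72397/8 =9049.62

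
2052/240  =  171/20 = 8.55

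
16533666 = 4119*4014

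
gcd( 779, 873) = 1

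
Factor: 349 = 349^1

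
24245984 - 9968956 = 14277028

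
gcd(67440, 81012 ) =12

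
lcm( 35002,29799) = 2205126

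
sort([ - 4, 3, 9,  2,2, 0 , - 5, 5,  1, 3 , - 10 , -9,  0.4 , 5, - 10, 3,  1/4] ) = [-10, - 10, - 9, - 5,-4, 0,1/4,0.4,  1,2, 2 , 3, 3,3, 5,5 , 9] 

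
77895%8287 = 3312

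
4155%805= 130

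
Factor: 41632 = 2^5*1301^1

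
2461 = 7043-4582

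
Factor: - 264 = -2^3*  3^1 * 11^1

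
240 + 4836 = 5076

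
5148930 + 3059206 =8208136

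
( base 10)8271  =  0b10000001001111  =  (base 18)1799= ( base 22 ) H1L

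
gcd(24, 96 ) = 24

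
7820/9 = 7820/9 = 868.89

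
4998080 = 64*78095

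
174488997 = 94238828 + 80250169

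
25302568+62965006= 88267574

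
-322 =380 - 702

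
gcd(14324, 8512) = 4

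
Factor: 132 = 2^2 * 3^1*11^1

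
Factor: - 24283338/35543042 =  - 3^1 * 59^1*68597^1*17771521^ (  -  1) = -12141669/17771521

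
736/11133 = 736/11133=0.07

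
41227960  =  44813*920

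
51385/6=51385/6  =  8564.17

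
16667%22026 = 16667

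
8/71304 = 1/8913 = 0.00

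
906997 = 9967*91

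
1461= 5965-4504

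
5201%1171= 517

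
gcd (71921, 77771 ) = 1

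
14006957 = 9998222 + 4008735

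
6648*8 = 53184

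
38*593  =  22534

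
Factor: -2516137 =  - 13^1  *  193549^1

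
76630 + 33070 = 109700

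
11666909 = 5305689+6361220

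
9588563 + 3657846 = 13246409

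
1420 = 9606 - 8186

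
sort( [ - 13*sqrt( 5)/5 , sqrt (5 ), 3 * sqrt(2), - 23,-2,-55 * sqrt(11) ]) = [ - 55 * sqrt(11) , - 23, - 13 * sqrt(5 ) /5,  -  2, sqrt(5), 3*sqrt(2)]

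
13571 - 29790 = -16219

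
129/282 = 43/94 = 0.46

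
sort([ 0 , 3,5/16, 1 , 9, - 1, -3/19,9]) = [ - 1, - 3/19, 0  ,  5/16, 1,3, 9,  9 ] 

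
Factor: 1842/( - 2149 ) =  - 2^1*3^1*7^( - 1 )   =  - 6/7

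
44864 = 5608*8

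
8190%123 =72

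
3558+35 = 3593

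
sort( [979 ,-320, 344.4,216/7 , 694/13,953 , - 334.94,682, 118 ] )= [ - 334.94,-320,216/7, 694/13, 118,344.4, 682,953 , 979] 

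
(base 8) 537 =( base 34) ab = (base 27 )D0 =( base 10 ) 351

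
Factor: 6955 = 5^1 * 13^1*107^1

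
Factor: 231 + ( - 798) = -3^4*7^1 = - 567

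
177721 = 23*7727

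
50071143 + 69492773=119563916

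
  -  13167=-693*19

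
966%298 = 72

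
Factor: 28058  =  2^1 *14029^1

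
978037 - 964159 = 13878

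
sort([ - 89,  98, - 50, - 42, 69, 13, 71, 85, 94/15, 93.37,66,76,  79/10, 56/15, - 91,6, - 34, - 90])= [ - 91 , - 90, - 89, -50, - 42, - 34,56/15,6, 94/15,79/10,13,  66 , 69, 71,76,85 , 93.37,98 ] 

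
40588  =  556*73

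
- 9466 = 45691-55157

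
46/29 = 1 + 17/29 = 1.59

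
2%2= 0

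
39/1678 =39/1678  =  0.02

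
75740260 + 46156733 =121896993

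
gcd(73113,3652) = 1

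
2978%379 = 325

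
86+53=139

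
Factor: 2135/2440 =2^( - 3 )*7^1 = 7/8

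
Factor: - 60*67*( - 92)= 2^4*3^1*5^1*23^1*67^1 = 369840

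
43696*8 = 349568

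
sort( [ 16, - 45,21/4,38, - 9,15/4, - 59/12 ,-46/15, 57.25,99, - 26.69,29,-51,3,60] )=[  -  51, - 45,-26.69, -9,-59/12, -46/15,3, 15/4, 21/4,16 , 29,  38,57.25,  60, 99] 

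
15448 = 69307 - 53859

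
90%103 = 90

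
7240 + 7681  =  14921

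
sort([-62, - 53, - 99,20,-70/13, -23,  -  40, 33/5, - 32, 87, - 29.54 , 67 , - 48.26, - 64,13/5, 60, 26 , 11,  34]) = [ - 99, - 64, - 62, - 53 ,-48.26 ,- 40,-32, - 29.54,-23, - 70/13,13/5, 33/5,11, 20, 26,34, 60,67, 87]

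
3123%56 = 43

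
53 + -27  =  26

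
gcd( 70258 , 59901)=1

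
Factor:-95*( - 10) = 950 = 2^1*5^2 *19^1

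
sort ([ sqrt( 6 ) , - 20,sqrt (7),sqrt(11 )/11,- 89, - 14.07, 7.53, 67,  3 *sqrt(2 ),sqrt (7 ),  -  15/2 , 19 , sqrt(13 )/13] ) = [  -  89, - 20, - 14.07, - 15/2,  sqrt(13) /13 , sqrt(11 )/11,  sqrt( 6),sqrt(7 ),  sqrt(7 ),  3 * sqrt( 2),7.53 , 19,  67 ] 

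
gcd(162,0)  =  162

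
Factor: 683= 683^1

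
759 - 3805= - 3046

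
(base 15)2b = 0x29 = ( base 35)16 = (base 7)56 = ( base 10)41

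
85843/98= 85843/98 = 875.95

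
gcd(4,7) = 1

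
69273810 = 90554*765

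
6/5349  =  2/1783  =  0.00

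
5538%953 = 773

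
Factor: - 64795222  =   - 2^1*29^1*191^1*5849^1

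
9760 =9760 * 1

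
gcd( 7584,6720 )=96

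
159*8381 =1332579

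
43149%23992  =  19157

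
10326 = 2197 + 8129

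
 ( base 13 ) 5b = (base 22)3A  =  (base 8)114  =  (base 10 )76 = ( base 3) 2211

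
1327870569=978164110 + 349706459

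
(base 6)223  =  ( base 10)87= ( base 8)127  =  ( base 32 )2N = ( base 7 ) 153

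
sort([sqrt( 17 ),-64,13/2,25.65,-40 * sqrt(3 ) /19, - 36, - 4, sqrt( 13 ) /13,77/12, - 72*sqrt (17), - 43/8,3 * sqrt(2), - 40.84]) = [ - 72*sqrt( 17 ),-64, - 40.84  , -36, - 43/8, -4,- 40 *sqrt (3 ) /19,  sqrt(13 )/13,sqrt( 17 ), 3 * sqrt ( 2),  77/12,13/2,25.65 ]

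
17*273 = 4641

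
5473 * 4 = 21892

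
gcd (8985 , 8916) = 3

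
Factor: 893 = 19^1*47^1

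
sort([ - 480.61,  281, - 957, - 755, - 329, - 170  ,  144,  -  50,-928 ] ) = [ - 957, - 928, - 755, - 480.61, - 329, - 170, - 50, 144,281]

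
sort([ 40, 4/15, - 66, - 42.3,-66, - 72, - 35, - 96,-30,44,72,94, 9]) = [ - 96, - 72, - 66, - 66, - 42.3, - 35, - 30,4/15,9, 40,44,72,94]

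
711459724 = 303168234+408291490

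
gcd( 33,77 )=11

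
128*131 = 16768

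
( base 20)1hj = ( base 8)1367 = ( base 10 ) 759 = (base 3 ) 1001010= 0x2f7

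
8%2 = 0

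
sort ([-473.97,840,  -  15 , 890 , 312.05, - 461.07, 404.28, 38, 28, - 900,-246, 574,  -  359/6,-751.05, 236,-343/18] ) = [ - 900,-751.05,  -  473.97,-461.07, - 246,  -  359/6 , - 343/18,-15,28,38,236,312.05, 404.28, 574,840, 890 ] 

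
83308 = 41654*2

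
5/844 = 5/844 = 0.01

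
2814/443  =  2814/443  =  6.35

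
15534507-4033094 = 11501413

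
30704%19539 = 11165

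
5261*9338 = 49127218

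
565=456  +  109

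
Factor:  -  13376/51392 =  - 19/73 = -  19^1 * 73^( -1 ) 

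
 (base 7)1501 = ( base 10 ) 589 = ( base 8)1115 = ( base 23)12e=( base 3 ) 210211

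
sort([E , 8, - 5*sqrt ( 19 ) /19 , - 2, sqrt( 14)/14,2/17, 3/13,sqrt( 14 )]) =[ - 2, - 5 * sqrt(19 ) /19,2/17, 3/13,sqrt( 14 )/14,E,sqrt( 14) , 8]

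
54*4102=221508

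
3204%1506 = 192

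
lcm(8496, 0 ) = 0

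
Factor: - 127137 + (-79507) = -206644  =  -2^2*19^1*2719^1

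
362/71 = 362/71 = 5.10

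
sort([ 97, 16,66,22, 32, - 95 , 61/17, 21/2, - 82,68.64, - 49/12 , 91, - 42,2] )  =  [ - 95,-82,- 42, - 49/12 , 2,61/17, 21/2,16, 22, 32,66, 68.64,91, 97]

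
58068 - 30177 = 27891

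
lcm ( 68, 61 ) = 4148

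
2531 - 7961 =-5430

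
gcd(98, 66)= 2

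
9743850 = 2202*4425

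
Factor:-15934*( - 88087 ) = 2^1*31^1 * 59^1*257^1*1493^1=1403578258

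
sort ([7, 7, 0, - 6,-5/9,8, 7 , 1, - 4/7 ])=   [ - 6, - 4/7, - 5/9,0, 1, 7, 7, 7, 8] 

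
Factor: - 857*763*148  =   - 96775868 = - 2^2*7^1* 37^1*109^1*857^1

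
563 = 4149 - 3586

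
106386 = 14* 7599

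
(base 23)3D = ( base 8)122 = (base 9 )101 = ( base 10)82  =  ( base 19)46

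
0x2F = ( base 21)25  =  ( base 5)142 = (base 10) 47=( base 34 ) 1d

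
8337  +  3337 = 11674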